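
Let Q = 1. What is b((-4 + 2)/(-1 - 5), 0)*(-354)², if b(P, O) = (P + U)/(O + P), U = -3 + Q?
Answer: -626580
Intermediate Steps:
U = -2 (U = -3 + 1 = -2)
b(P, O) = (-2 + P)/(O + P) (b(P, O) = (P - 2)/(O + P) = (-2 + P)/(O + P))
b((-4 + 2)/(-1 - 5), 0)*(-354)² = ((-2 + (-4 + 2)/(-1 - 5))/(0 + (-4 + 2)/(-1 - 5)))*(-354)² = ((-2 - 2/(-6))/(0 - 2/(-6)))*125316 = ((-2 - 2*(-⅙))/(0 - 2*(-⅙)))*125316 = ((-2 + ⅓)/(0 + ⅓))*125316 = (-5/3/(⅓))*125316 = (3*(-5/3))*125316 = -5*125316 = -626580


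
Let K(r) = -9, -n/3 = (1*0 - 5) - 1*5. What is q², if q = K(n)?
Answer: 81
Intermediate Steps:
n = 30 (n = -3*((1*0 - 5) - 1*5) = -3*((0 - 5) - 5) = -3*(-5 - 5) = -3*(-10) = 30)
q = -9
q² = (-9)² = 81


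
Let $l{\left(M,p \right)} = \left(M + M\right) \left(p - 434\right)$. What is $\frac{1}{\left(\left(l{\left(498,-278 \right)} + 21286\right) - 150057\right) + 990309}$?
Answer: $\frac{1}{152386} \approx 6.5623 \cdot 10^{-6}$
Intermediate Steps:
$l{\left(M,p \right)} = 2 M \left(-434 + p\right)$
$\frac{1}{\left(\left(l{\left(498,-278 \right)} + 21286\right) - 150057\right) + 990309} = \frac{1}{\left(\left(2 \cdot 498 \left(-434 - 278\right) + 21286\right) - 150057\right) + 990309} = \frac{1}{\left(\left(2 \cdot 498 \left(-712\right) + 21286\right) - 150057\right) + 990309} = \frac{1}{\left(\left(-709152 + 21286\right) - 150057\right) + 990309} = \frac{1}{\left(-687866 - 150057\right) + 990309} = \frac{1}{-837923 + 990309} = \frac{1}{152386}$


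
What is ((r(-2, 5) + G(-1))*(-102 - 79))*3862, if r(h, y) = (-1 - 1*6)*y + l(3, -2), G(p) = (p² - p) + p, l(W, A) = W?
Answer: 21669682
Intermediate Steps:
G(p) = p²
r(h, y) = 3 - 7*y (r(h, y) = (-1 - 1*6)*y + 3 = (-1 - 6)*y + 3 = -7*y + 3 = 3 - 7*y)
((r(-2, 5) + G(-1))*(-102 - 79))*3862 = (((3 - 7*5) + (-1)²)*(-102 - 79))*3862 = (((3 - 35) + 1)*(-181))*3862 = ((-32 + 1)*(-181))*3862 = -31*(-181)*3862 = 5611*3862 = 21669682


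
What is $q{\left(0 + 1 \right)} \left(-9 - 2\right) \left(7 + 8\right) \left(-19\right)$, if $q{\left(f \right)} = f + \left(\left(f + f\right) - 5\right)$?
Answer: $-6270$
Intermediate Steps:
$q{\left(f \right)} = -5 + 3 f$ ($q{\left(f \right)} = f + \left(2 f - 5\right) = f + \left(-5 + 2 f\right) = -5 + 3 f$)
$q{\left(0 + 1 \right)} \left(-9 - 2\right) \left(7 + 8\right) \left(-19\right) = \left(-5 + 3 \left(0 + 1\right)\right) \left(-9 - 2\right) \left(7 + 8\right) \left(-19\right) = \left(-5 + 3 \cdot 1\right) \left(\left(-11\right) 15\right) \left(-19\right) = \left(-5 + 3\right) \left(-165\right) \left(-19\right) = \left(-2\right) \left(-165\right) \left(-19\right) = 330 \left(-19\right) = -6270$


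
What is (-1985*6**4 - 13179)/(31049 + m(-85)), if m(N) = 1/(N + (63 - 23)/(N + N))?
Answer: -288210447/3460768 ≈ -83.279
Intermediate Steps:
m(N) = 1/(N + 20/N) (m(N) = 1/(N + 40/((2*N))) = 1/(N + 40*(1/(2*N))) = 1/(N + 20/N))
(-1985*6**4 - 13179)/(31049 + m(-85)) = (-1985*6**4 - 13179)/(31049 - 85/(20 + (-85)**2)) = (-1985*1296 - 13179)/(31049 - 85/(20 + 7225)) = (-2572560 - 13179)/(31049 - 85/7245) = -2585739/(31049 - 85*1/7245) = -2585739/(31049 - 17/1449) = -2585739/44989984/1449 = -2585739*1449/44989984 = -288210447/3460768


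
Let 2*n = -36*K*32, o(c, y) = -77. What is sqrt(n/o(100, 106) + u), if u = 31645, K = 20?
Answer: sqrt(188510245)/77 ≈ 178.31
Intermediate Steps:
n = -11520 (n = (-36*20*32)/2 = (-720*32)/2 = (1/2)*(-23040) = -11520)
sqrt(n/o(100, 106) + u) = sqrt(-11520/(-77) + 31645) = sqrt(-11520*(-1/77) + 31645) = sqrt(11520/77 + 31645) = sqrt(2448185/77) = sqrt(188510245)/77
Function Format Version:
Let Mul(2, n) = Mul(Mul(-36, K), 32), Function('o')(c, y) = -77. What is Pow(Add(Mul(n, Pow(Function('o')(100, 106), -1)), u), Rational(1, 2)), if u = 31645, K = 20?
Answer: Mul(Rational(1, 77), Pow(188510245, Rational(1, 2))) ≈ 178.31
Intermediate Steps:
n = -11520 (n = Mul(Rational(1, 2), Mul(Mul(-36, 20), 32)) = Mul(Rational(1, 2), Mul(-720, 32)) = Mul(Rational(1, 2), -23040) = -11520)
Pow(Add(Mul(n, Pow(Function('o')(100, 106), -1)), u), Rational(1, 2)) = Pow(Add(Mul(-11520, Pow(-77, -1)), 31645), Rational(1, 2)) = Pow(Add(Mul(-11520, Rational(-1, 77)), 31645), Rational(1, 2)) = Pow(Add(Rational(11520, 77), 31645), Rational(1, 2)) = Pow(Rational(2448185, 77), Rational(1, 2)) = Mul(Rational(1, 77), Pow(188510245, Rational(1, 2)))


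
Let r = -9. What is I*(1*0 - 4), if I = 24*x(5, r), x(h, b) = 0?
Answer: 0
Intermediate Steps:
I = 0 (I = 24*0 = 0)
I*(1*0 - 4) = 0*(1*0 - 4) = 0*(0 - 4) = 0*(-4) = 0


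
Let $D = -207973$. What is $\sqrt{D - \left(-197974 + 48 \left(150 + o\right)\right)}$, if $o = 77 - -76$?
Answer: $9 i \sqrt{303} \approx 156.66 i$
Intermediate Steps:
$o = 153$ ($o = 77 + 76 = 153$)
$\sqrt{D - \left(-197974 + 48 \left(150 + o\right)\right)} = \sqrt{-207973 + \left(\left(91718 - 48 \left(150 + 153\right)\right) + 106256\right)} = \sqrt{-207973 + \left(\left(91718 - 14544\right) + 106256\right)} = \sqrt{-207973 + \left(77174 + 106256\right)} = \sqrt{-207973 + 183430} = \sqrt{-24543} = 9 i \sqrt{303}$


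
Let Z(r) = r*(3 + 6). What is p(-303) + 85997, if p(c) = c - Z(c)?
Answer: 88421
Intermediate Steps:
Z(r) = 9*r (Z(r) = r*9 = 9*r)
p(c) = -8*c (p(c) = c - 9*c = -8*c)
p(-303) + 85997 = -8*(-303) + 85997 = 2424 + 85997 = 88421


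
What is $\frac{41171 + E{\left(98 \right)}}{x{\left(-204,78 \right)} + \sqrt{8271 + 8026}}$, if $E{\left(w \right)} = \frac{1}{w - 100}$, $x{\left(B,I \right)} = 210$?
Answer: $\frac{8645805}{27803} - \frac{82341 \sqrt{16297}}{55606} \approx 121.93$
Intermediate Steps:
$E{\left(w \right)} = \frac{1}{-100 + w}$
$\frac{41171 + E{\left(98 \right)}}{x{\left(-204,78 \right)} + \sqrt{8271 + 8026}} = \frac{41171 + \frac{1}{-100 + 98}}{210 + \sqrt{8271 + 8026}} = \frac{41171 + \frac{1}{-2}}{210 + \sqrt{16297}} = \frac{41171 - \frac{1}{2}}{210 + \sqrt{16297}} = \frac{82341}{2 \left(210 + \sqrt{16297}\right)}$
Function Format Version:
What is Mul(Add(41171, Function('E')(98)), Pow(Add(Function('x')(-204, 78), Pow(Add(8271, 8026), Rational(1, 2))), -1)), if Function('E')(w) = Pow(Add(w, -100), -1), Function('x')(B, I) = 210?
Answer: Add(Rational(8645805, 27803), Mul(Rational(-82341, 55606), Pow(16297, Rational(1, 2)))) ≈ 121.93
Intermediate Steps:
Function('E')(w) = Pow(Add(-100, w), -1)
Mul(Add(41171, Function('E')(98)), Pow(Add(Function('x')(-204, 78), Pow(Add(8271, 8026), Rational(1, 2))), -1)) = Mul(Add(41171, Pow(Add(-100, 98), -1)), Pow(Add(210, Pow(Add(8271, 8026), Rational(1, 2))), -1)) = Mul(Add(41171, Pow(-2, -1)), Pow(Add(210, Pow(16297, Rational(1, 2))), -1)) = Mul(Add(41171, Rational(-1, 2)), Pow(Add(210, Pow(16297, Rational(1, 2))), -1)) = Mul(Rational(82341, 2), Pow(Add(210, Pow(16297, Rational(1, 2))), -1))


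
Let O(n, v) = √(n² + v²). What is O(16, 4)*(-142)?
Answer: -568*√17 ≈ -2341.9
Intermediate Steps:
O(16, 4)*(-142) = √(16² + 4²)*(-142) = √(256 + 16)*(-142) = √272*(-142) = (4*√17)*(-142) = -568*√17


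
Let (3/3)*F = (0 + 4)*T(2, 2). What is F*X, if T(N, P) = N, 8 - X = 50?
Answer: -336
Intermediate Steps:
X = -42 (X = 8 - 1*50 = 8 - 50 = -42)
F = 8 (F = (0 + 4)*2 = 4*2 = 8)
F*X = 8*(-42) = -336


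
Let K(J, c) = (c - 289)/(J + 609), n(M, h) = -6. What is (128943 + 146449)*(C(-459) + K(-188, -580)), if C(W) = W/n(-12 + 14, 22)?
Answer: 8630096800/421 ≈ 2.0499e+7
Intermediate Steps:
K(J, c) = (-289 + c)/(609 + J)
C(W) = -W/6 (C(W) = W/(-6) = W*(-1/6) = -W/6)
(128943 + 146449)*(C(-459) + K(-188, -580)) = (128943 + 146449)*(-1/6*(-459) + (-289 - 580)/(609 - 188)) = 275392*(153/2 - 869/421) = 275392*(62675/842) = 8630096800/421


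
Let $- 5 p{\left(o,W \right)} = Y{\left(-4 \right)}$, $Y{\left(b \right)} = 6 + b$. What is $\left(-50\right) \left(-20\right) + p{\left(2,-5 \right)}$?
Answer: $\frac{4998}{5} \approx 999.6$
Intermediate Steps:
$p{\left(o,W \right)} = - \frac{2}{5}$ ($p{\left(o,W \right)} = - \frac{6 - 4}{5} = \left(- \frac{1}{5}\right) 2 = - \frac{2}{5}$)
$\left(-50\right) \left(-20\right) + p{\left(2,-5 \right)} = \left(-50\right) \left(-20\right) - \frac{2}{5} = 1000 - \frac{2}{5} = \frac{4998}{5}$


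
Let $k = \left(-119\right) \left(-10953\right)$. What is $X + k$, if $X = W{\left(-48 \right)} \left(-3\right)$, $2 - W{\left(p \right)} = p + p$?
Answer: $1303113$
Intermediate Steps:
$W{\left(p \right)} = 2 - 2 p$ ($W{\left(p \right)} = 2 - \left(p + p\right) = 2 - 2 p$)
$k = 1303407$
$X = -294$ ($X = \left(2 - -96\right) \left(-3\right) = \left(2 + 96\right) \left(-3\right) = 98 \left(-3\right) = -294$)
$X + k = -294 + 1303407 = 1303113$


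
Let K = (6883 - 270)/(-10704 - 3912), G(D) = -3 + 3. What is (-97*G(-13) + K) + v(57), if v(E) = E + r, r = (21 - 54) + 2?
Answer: 373403/14616 ≈ 25.548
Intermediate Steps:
G(D) = 0
r = -31 (r = -33 + 2 = -31)
v(E) = -31 + E (v(E) = E - 31 = -31 + E)
K = -6613/14616 (K = 6613/(-14616) = 6613*(-1/14616) = -6613/14616 ≈ -0.45245)
(-97*G(-13) + K) + v(57) = (-97*0 - 6613/14616) + (-31 + 57) = (0 - 6613/14616) + 26 = -6613/14616 + 26 = 373403/14616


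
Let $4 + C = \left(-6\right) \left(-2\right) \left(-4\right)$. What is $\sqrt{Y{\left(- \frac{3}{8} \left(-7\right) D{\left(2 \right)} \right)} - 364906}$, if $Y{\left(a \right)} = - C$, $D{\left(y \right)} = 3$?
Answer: $7 i \sqrt{7446} \approx 604.03 i$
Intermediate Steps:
$C = -52$ ($C = -4 + \left(-6\right) \left(-2\right) \left(-4\right) = -4 + 12 \left(-4\right) = -4 - 48 = -52$)
$Y{\left(a \right)} = 52$ ($Y{\left(a \right)} = \left(-1\right) \left(-52\right) = 52$)
$\sqrt{Y{\left(- \frac{3}{8} \left(-7\right) D{\left(2 \right)} \right)} - 364906} = \sqrt{52 - 364906} = \sqrt{-364854} = 7 i \sqrt{7446}$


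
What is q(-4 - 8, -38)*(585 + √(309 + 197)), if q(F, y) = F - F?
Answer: 0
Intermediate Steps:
q(F, y) = 0
q(-4 - 8, -38)*(585 + √(309 + 197)) = 0*(585 + √(309 + 197)) = 0*(585 + √506) = 0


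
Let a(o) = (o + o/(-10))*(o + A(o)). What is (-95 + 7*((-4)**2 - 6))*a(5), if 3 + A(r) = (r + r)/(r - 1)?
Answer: -2025/4 ≈ -506.25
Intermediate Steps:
A(r) = -3 + 2*r/(-1 + r) (A(r) = -3 + (r + r)/(r - 1) = -3 + (2*r)/(-1 + r) = -3 + 2*r/(-1 + r))
a(o) = 9*o*(o + (3 - o)/(-1 + o))/10 (a(o) = (o + o/(-10))*(o + (3 - o)/(-1 + o)) = (o + o*(-1/10))*(o + (3 - o)/(-1 + o)) = (o - o/10)*(o + (3 - o)/(-1 + o)) = (9*o/10)*(o + (3 - o)/(-1 + o)) = 9*o*(o + (3 - o)/(-1 + o))/10)
(-95 + 7*((-4)**2 - 6))*a(5) = (-95 + 7*((-4)**2 - 6))*((9/10)*5*(3 - 1*5 + 5*(-1 + 5))/(-1 + 5)) = (-95 + 7*(16 - 6))*((9/10)*5*(3 - 5 + 5*4)/4) = (-95 + 7*10)*((9/10)*5*(1/4)*(3 - 5 + 20)) = (-95 + 70)*((9/10)*5*(1/4)*18) = -25*81/4 = -2025/4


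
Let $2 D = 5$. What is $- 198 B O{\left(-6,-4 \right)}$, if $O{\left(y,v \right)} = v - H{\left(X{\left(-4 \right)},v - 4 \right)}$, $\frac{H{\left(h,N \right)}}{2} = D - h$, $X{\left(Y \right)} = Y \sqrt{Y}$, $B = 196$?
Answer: $349272 + 620928 i \approx 3.4927 \cdot 10^{5} + 6.2093 \cdot 10^{5} i$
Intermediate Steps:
$D = \frac{5}{2}$ ($D = \frac{1}{2} \cdot 5 = \frac{5}{2} \approx 2.5$)
$X{\left(Y \right)} = Y^{\frac{3}{2}}$
$H{\left(h,N \right)} = 5 - 2 h$ ($H{\left(h,N \right)} = 2 \left(\frac{5}{2} - h\right) = 5 - 2 h$)
$O{\left(y,v \right)} = -5 + v - 16 i$ ($O{\left(y,v \right)} = v - \left(5 - 2 \left(-4\right)^{\frac{3}{2}}\right) = v - \left(5 - 2 \left(- 8 i\right)\right) = v - \left(5 + 16 i\right) = -5 + v - 16 i$)
$- 198 B O{\left(-6,-4 \right)} = \left(-198\right) 196 \left(-5 - 4 - 16 i\right) = - 38808 \left(-9 - 16 i\right) = 349272 + 620928 i$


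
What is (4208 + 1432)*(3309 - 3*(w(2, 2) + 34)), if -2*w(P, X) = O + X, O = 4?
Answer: 18138240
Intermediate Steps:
w(P, X) = -2 - X/2 (w(P, X) = -(4 + X)/2 = -2 - X/2)
(4208 + 1432)*(3309 - 3*(w(2, 2) + 34)) = (4208 + 1432)*(3309 - 3*((-2 - ½*2) + 34)) = 5640*(3309 - 3*((-2 - 1) + 34)) = 5640*(3309 - 3*(-3 + 34)) = 5640*(3309 - 3*31) = 5640*(3309 - 93) = 5640*3216 = 18138240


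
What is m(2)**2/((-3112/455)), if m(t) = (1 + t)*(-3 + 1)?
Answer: -4095/778 ≈ -5.2635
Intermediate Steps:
m(t) = -2 - 2*t (m(t) = (1 + t)*(-2) = -2 - 2*t)
m(2)**2/((-3112/455)) = (-2 - 2*2)**2/((-3112/455)) = (-2 - 4)**2/((-3112*1/455)) = (-6)**2/(-3112/455) = 36*(-455/3112) = -4095/778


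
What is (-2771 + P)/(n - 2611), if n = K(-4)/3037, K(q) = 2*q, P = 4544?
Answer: -1794867/2643205 ≈ -0.67905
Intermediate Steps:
n = -8/3037 (n = (2*(-4))/3037 = -8*1/3037 = -8/3037 ≈ -0.0026342)
(-2771 + P)/(n - 2611) = (-2771 + 4544)/(-8/3037 - 2611) = 1773/(-7929615/3037) = 1773*(-3037/7929615) = -1794867/2643205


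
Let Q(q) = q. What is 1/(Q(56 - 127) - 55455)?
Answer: -1/55526 ≈ -1.8010e-5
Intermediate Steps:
1/(Q(56 - 127) - 55455) = 1/((56 - 127) - 55455) = 1/(-71 - 55455) = 1/(-55526) = -1/55526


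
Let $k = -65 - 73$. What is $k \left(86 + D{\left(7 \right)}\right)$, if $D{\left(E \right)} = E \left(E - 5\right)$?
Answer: $-13800$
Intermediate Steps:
$k = -138$
$D{\left(E \right)} = E \left(-5 + E\right)$
$k \left(86 + D{\left(7 \right)}\right) = - 138 \left(86 + 7 \left(-5 + 7\right)\right) = - 138 \left(86 + 7 \cdot 2\right) = - 138 \left(86 + 14\right) = \left(-138\right) 100 = -13800$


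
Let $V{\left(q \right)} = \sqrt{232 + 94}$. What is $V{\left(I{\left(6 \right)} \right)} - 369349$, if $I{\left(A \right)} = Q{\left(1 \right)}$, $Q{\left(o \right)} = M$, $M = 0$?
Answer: $-369349 + \sqrt{326} \approx -3.6933 \cdot 10^{5}$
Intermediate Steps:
$Q{\left(o \right)} = 0$
$I{\left(A \right)} = 0$
$V{\left(q \right)} = \sqrt{326}$
$V{\left(I{\left(6 \right)} \right)} - 369349 = \sqrt{326} - 369349 = -369349 + \sqrt{326}$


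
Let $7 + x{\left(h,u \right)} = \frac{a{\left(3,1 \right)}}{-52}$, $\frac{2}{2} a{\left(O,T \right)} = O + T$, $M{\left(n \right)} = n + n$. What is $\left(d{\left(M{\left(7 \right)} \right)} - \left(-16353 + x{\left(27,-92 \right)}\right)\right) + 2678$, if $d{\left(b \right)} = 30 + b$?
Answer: $\frac{248067}{13} \approx 19082.0$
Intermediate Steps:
$M{\left(n \right)} = 2 n$
$a{\left(O,T \right)} = O + T$
$x{\left(h,u \right)} = - \frac{92}{13}$ ($x{\left(h,u \right)} = -7 + \frac{3 + 1}{-52} = -7 + 4 \left(- \frac{1}{52}\right) = -7 - \frac{1}{13} = - \frac{92}{13}$)
$\left(d{\left(M{\left(7 \right)} \right)} - \left(-16353 + x{\left(27,-92 \right)}\right)\right) + 2678 = \left(\left(30 + 2 \cdot 7\right) + \left(16353 - - \frac{92}{13}\right)\right) + 2678 = \left(\left(30 + 14\right) + \left(16353 + \frac{92}{13}\right)\right) + 2678 = \left(44 + \frac{212681}{13}\right) + 2678 = \frac{213253}{13} + 2678 = \frac{248067}{13}$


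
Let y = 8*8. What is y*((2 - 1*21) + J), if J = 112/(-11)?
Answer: -20544/11 ≈ -1867.6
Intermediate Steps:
J = -112/11 (J = 112*(-1/11) = -112/11 ≈ -10.182)
y = 64
y*((2 - 1*21) + J) = 64*((2 - 1*21) - 112/11) = 64*((2 - 21) - 112/11) = 64*(-19 - 112/11) = 64*(-321/11) = -20544/11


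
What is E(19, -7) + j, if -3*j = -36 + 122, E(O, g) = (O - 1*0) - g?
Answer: -8/3 ≈ -2.6667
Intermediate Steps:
E(O, g) = O - g (E(O, g) = (O + 0) - g = O - g)
j = -86/3 (j = -(-36 + 122)/3 = -⅓*86 = -86/3 ≈ -28.667)
E(19, -7) + j = (19 - 1*(-7)) - 86/3 = (19 + 7) - 86/3 = 26 - 86/3 = -8/3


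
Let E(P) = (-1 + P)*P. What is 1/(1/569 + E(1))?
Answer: 569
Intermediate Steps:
E(P) = P*(-1 + P)
1/(1/569 + E(1)) = 1/(1/569 + 1*(-1 + 1)) = 1/(1/569 + 1*0) = 1/(1/569 + 0) = 1/(1/569) = 569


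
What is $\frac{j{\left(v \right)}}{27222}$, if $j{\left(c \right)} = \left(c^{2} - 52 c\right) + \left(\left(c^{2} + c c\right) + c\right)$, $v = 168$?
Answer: $\frac{12684}{4537} \approx 2.7957$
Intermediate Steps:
$j{\left(c \right)} = - 51 c + 3 c^{2}$ ($j{\left(c \right)} = \left(c^{2} - 52 c\right) + \left(\left(c^{2} + c^{2}\right) + c\right) = \left(c^{2} - 52 c\right) + \left(2 c^{2} + c\right) = \left(c^{2} - 52 c\right) + \left(c + 2 c^{2}\right) = - 51 c + 3 c^{2}$)
$\frac{j{\left(v \right)}}{27222} = \frac{3 \cdot 168 \left(-17 + 168\right)}{27222} = 3 \cdot 168 \cdot 151 \cdot \frac{1}{27222} = 76104 \cdot \frac{1}{27222} = \frac{12684}{4537}$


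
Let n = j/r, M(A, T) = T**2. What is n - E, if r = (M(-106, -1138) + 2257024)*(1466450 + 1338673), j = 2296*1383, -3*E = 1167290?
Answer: 969238594783264972/2490996911091 ≈ 3.8910e+5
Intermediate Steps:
E = -1167290/3 (E = -1/3*1167290 = -1167290/3 ≈ -3.8910e+5)
j = 3175368
r = 9963987644364 (r = ((-1138)**2 + 2257024)*(1466450 + 1338673) = (1295044 + 2257024)*2805123 = 3552068*2805123 = 9963987644364)
n = 264614/830332303697 (n = 3175368/9963987644364 = 3175368*(1/9963987644364) = 264614/830332303697 ≈ 3.1868e-7)
n - E = 264614/830332303697 - 1*(-1167290/3) = 264614/830332303697 + 1167290/3 = 969238594783264972/2490996911091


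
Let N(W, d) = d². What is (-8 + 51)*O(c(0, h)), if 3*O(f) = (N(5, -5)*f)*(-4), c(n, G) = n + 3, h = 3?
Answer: -4300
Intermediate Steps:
c(n, G) = 3 + n
O(f) = -100*f/3 (O(f) = (((-5)²*f)*(-4))/3 = ((25*f)*(-4))/3 = (-100*f)/3 = -100*f/3)
(-8 + 51)*O(c(0, h)) = (-8 + 51)*(-100*(3 + 0)/3) = 43*(-100/3*3) = 43*(-100) = -4300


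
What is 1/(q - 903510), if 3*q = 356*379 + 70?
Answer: -1/858512 ≈ -1.1648e-6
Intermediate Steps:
q = 44998 (q = (356*379 + 70)/3 = (134924 + 70)/3 = (⅓)*134994 = 44998)
1/(q - 903510) = 1/(44998 - 903510) = 1/(-858512) = -1/858512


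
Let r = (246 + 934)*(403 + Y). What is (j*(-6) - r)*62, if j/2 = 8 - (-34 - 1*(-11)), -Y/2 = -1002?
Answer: -176119184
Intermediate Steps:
Y = 2004 (Y = -2*(-1002) = 2004)
r = 2840260 (r = (246 + 934)*(403 + 2004) = 1180*2407 = 2840260)
j = 62 (j = 2*(8 - (-34 - 1*(-11))) = 2*(8 - (-34 + 11)) = 2*(8 - 1*(-23)) = 2*(8 + 23) = 2*31 = 62)
(j*(-6) - r)*62 = (62*(-6) - 1*2840260)*62 = (-372 - 2840260)*62 = -2840632*62 = -176119184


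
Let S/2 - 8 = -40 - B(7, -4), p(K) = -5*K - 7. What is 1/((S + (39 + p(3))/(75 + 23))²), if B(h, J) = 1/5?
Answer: 240100/990423841 ≈ 0.00024242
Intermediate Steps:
p(K) = -7 - 5*K
B(h, J) = ⅕
S = -322/5 (S = 16 + 2*(-40 - 1*⅕) = 16 + 2*(-40 - ⅕) = 16 + 2*(-201/5) = 16 - 402/5 = -322/5 ≈ -64.400)
1/((S + (39 + p(3))/(75 + 23))²) = 1/((-322/5 + (39 + (-7 - 5*3))/(75 + 23))²) = 1/((-322/5 + (39 + (-7 - 15))/98)²) = 1/((-322/5 + (39 - 22)*(1/98))²) = 1/((-322/5 + 17*(1/98))²) = 1/((-322/5 + 17/98)²) = 1/((-31471/490)²) = 1/(990423841/240100) = 240100/990423841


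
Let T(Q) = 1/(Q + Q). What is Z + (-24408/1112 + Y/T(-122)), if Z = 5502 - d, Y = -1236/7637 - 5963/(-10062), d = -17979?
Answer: 124724582726134/5340622833 ≈ 23354.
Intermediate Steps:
Y = 33102799/76843494 (Y = -1236*1/7637 - 5963*(-1/10062) = -1236/7637 + 5963/10062 = 33102799/76843494 ≈ 0.43078)
T(Q) = 1/(2*Q)
Z = 23481 (Z = 5502 - 1*(-17979) = 5502 + 17979 = 23481)
Z + (-24408/1112 + Y/T(-122)) = 23481 + (-24408/1112 + 33102799/(76843494*(((½)/(-122))))) = 23481 + (-24408*1/1112 + 33102799/(76843494*(((½)*(-1/122))))) = 23481 + (-3051/139 + 33102799/(76843494*(-1/244))) = 23481 + (-3051/139 + (33102799/76843494)*(-244)) = 23481 + (-3051/139 - 4038541478/38421747) = 23481 - 678582015539/5340622833 = 124724582726134/5340622833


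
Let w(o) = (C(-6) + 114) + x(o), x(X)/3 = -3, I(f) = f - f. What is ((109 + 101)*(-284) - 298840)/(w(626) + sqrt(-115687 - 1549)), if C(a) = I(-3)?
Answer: -5377200/18323 + 716960*I*sqrt(29309)/128261 ≈ -293.47 + 956.98*I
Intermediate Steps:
I(f) = 0
x(X) = -9 (x(X) = 3*(-3) = -9)
C(a) = 0
w(o) = 105 (w(o) = (0 + 114) - 9 = 114 - 9 = 105)
((109 + 101)*(-284) - 298840)/(w(626) + sqrt(-115687 - 1549)) = ((109 + 101)*(-284) - 298840)/(105 + sqrt(-115687 - 1549)) = (210*(-284) - 298840)/(105 + sqrt(-117236)) = (-59640 - 298840)/(105 + 2*I*sqrt(29309)) = -358480/(105 + 2*I*sqrt(29309))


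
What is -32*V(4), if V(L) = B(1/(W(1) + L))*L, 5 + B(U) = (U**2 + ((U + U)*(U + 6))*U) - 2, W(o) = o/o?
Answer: 103424/125 ≈ 827.39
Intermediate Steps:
W(o) = 1
B(U) = -7 + U**2 + 2*U**2*(6 + U) (B(U) = -5 + ((U**2 + ((U + U)*(U + 6))*U) - 2) = -5 + ((U**2 + ((2*U)*(6 + U))*U) - 2) = -5 + ((U**2 + (2*U*(6 + U))*U) - 2) = -5 + ((U**2 + 2*U**2*(6 + U)) - 2) = -5 + (-2 + U**2 + 2*U**2*(6 + U)) = -7 + U**2 + 2*U**2*(6 + U))
V(L) = L*(-7 + 2/(1 + L)**3 + 13/(1 + L)**2) (V(L) = (-7 + 2*(1/(1 + L))**3 + 13*(1/(1 + L))**2)*L = (-7 + 2/(1 + L)**3 + 13/(1 + L)**2)*L = L*(-7 + 2/(1 + L)**3 + 13/(1 + L)**2))
-32*V(4) = -128*(15 - 7*(1 + 4)**3 + 13*4)/(1 + 4)**3 = -128*(15 - 7*5**3 + 52)/5**3 = -128*(15 - 7*125 + 52)/125 = -128*(15 - 875 + 52)/125 = -128*(-808)/125 = -32*(-3232/125) = 103424/125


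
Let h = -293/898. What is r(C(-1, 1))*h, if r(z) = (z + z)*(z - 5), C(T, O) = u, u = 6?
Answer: -1758/449 ≈ -3.9154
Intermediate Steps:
C(T, O) = 6
r(z) = 2*z*(-5 + z) (r(z) = (2*z)*(-5 + z) = 2*z*(-5 + z))
h = -293/898 (h = -293*1/898 = -293/898 ≈ -0.32628)
r(C(-1, 1))*h = (2*6*(-5 + 6))*(-293/898) = (2*6*1)*(-293/898) = 12*(-293/898) = -1758/449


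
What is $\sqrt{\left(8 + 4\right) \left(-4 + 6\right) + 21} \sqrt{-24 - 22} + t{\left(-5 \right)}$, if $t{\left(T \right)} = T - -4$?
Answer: $-1 + 3 i \sqrt{230} \approx -1.0 + 45.497 i$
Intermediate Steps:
$t{\left(T \right)} = 4 + T$ ($t{\left(T \right)} = T + 4 = 4 + T$)
$\sqrt{\left(8 + 4\right) \left(-4 + 6\right) + 21} \sqrt{-24 - 22} + t{\left(-5 \right)} = \sqrt{\left(8 + 4\right) \left(-4 + 6\right) + 21} \sqrt{-24 - 22} + \left(4 - 5\right) = \sqrt{12 \cdot 2 + 21} \sqrt{-24 - 22} - 1 = \sqrt{24 + 21} \sqrt{-24 - 22} - 1 = \sqrt{45} \sqrt{-46} - 1 = 3 \sqrt{5} i \sqrt{46} - 1 = 3 i \sqrt{230} - 1 = -1 + 3 i \sqrt{230}$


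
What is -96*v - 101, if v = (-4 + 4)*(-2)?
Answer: -101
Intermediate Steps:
v = 0 (v = 0*(-2) = 0)
-96*v - 101 = -96*0 - 101 = 0 - 101 = -101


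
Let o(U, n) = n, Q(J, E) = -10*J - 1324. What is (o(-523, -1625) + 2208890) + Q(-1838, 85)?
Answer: 2224321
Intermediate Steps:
Q(J, E) = -1324 - 10*J
(o(-523, -1625) + 2208890) + Q(-1838, 85) = (-1625 + 2208890) + (-1324 - 10*(-1838)) = 2207265 + (-1324 + 18380) = 2207265 + 17056 = 2224321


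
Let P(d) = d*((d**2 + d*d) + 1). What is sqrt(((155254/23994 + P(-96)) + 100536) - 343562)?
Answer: 7*I*sqrt(656842893547)/3999 ≈ 1418.7*I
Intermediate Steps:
P(d) = d*(1 + 2*d**2) (P(d) = d*((d**2 + d**2) + 1) = d*(2*d**2 + 1) = d*(1 + 2*d**2))
sqrt(((155254/23994 + P(-96)) + 100536) - 343562) = sqrt(((155254/23994 + (-96 + 2*(-96)**3)) + 100536) - 343562) = sqrt(((155254*(1/23994) + (-96 + 2*(-884736))) + 100536) - 343562) = sqrt(((77627/11997 + (-96 - 1769472)) + 100536) - 343562) = sqrt(((77627/11997 - 1769568) + 100536) - 343562) = sqrt((-21229429669/11997 + 100536) - 343562) = sqrt(-20023299277/11997 - 343562) = sqrt(-24145012591/11997) = 7*I*sqrt(656842893547)/3999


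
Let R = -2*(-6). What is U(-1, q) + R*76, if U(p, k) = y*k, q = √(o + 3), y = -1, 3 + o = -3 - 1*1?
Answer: 912 - 2*I ≈ 912.0 - 2.0*I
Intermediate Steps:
o = -7 (o = -3 + (-3 - 1*1) = -3 + (-3 - 1) = -3 - 4 = -7)
R = 12
q = 2*I (q = √(-7 + 3) = √(-4) = 2*I ≈ 2.0*I)
U(p, k) = -k
U(-1, q) + R*76 = -2*I + 12*76 = -2*I + 912 = 912 - 2*I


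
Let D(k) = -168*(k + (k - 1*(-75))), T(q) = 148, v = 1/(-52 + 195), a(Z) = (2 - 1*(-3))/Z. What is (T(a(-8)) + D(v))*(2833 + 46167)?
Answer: -87267628000/143 ≈ -6.1026e+8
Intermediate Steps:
a(Z) = 5/Z (a(Z) = (2 + 3)/Z = 5/Z)
v = 1/143 ≈ 0.0069930
D(k) = -12600 - 336*k (D(k) = -168*(k + (k + 75)) = -168*(k + (75 + k)) = -168*(75 + 2*k) = -12600 - 336*k)
(T(a(-8)) + D(v))*(2833 + 46167) = (148 + (-12600 - 336*1/143))*(2833 + 46167) = (148 + (-12600 - 336/143))*49000 = (148 - 1802136/143)*49000 = -1780972/143*49000 = -87267628000/143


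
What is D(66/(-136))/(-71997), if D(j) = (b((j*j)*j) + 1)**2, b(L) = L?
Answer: -77559465025/7118162146480128 ≈ -1.0896e-5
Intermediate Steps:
D(j) = (1 + j**3)**2 (D(j) = ((j*j)*j + 1)**2 = (j**2*j + 1)**2 = (j**3 + 1)**2 = (1 + j**3)**2)
D(66/(-136))/(-71997) = (1 + (66/(-136))**3)**2/(-71997) = (1 + (66*(-1/136))**3)**2*(-1/71997) = (1 + (-33/68)**3)**2*(-1/71997) = (1 - 35937/314432)**2*(-1/71997) = (278495/314432)**2*(-1/71997) = (77559465025/98867482624)*(-1/71997) = -77559465025/7118162146480128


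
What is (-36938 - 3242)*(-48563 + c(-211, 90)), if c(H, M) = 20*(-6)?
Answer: 1956082940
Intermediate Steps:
c(H, M) = -120
(-36938 - 3242)*(-48563 + c(-211, 90)) = (-36938 - 3242)*(-48563 - 120) = -40180*(-48683) = 1956082940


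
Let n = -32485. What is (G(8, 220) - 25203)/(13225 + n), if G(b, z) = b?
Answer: 5039/3852 ≈ 1.3082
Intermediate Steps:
(G(8, 220) - 25203)/(13225 + n) = (8 - 25203)/(13225 - 32485) = -25195/(-19260) = -25195*(-1/19260) = 5039/3852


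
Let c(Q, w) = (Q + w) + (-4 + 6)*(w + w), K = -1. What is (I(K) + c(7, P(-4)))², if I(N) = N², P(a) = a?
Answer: 144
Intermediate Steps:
c(Q, w) = Q + 5*w (c(Q, w) = (Q + w) + 2*(2*w) = (Q + w) + 4*w = Q + 5*w)
(I(K) + c(7, P(-4)))² = ((-1)² + (7 + 5*(-4)))² = (1 + (7 - 20))² = (1 - 13)² = (-12)² = 144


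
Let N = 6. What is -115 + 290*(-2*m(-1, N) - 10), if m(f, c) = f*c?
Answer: 465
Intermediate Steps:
m(f, c) = c*f
-115 + 290*(-2*m(-1, N) - 10) = -115 + 290*(-12*(-1) - 10) = -115 + 290*(-2*(-6) - 10) = -115 + 290*(12 - 10) = -115 + 290*2 = -115 + 580 = 465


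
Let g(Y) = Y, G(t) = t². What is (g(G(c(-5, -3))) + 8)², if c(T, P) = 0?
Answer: 64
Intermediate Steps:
(g(G(c(-5, -3))) + 8)² = (0² + 8)² = (0 + 8)² = 8² = 64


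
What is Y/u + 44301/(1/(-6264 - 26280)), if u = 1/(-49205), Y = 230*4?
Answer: -1487000344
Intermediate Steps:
Y = 920
u = -1/49205 ≈ -2.0323e-5
Y/u + 44301/(1/(-6264 - 26280)) = 920/(-1/49205) + 44301/(1/(-6264 - 26280)) = 920*(-49205) + 44301/(1/(-32544)) = -45268600 + 44301/(-1/32544) = -45268600 + 44301*(-32544) = -45268600 - 1441731744 = -1487000344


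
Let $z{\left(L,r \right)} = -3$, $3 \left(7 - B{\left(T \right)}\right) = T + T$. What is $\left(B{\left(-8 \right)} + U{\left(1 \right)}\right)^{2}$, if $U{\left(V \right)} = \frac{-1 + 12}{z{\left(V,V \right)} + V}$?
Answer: $\frac{1681}{36} \approx 46.694$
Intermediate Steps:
$B{\left(T \right)} = 7 - \frac{2 T}{3}$ ($B{\left(T \right)} = 7 - \frac{T + T}{3} = 7 - \frac{2 T}{3}$)
$U{\left(V \right)} = \frac{11}{-3 + V}$ ($U{\left(V \right)} = \frac{-1 + 12}{-3 + V} = \frac{11}{-3 + V}$)
$\left(B{\left(-8 \right)} + U{\left(1 \right)}\right)^{2} = \left(\left(7 - - \frac{16}{3}\right) + \frac{11}{-3 + 1}\right)^{2} = \left(\left(7 + \frac{16}{3}\right) + \frac{11}{-2}\right)^{2} = \left(\frac{37}{3} + 11 \left(- \frac{1}{2}\right)\right)^{2} = \left(\frac{37}{3} - \frac{11}{2}\right)^{2} = \left(\frac{41}{6}\right)^{2} = \frac{1681}{36}$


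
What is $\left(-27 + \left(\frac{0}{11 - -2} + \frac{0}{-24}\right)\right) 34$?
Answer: $-918$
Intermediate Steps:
$\left(-27 + \left(\frac{0}{11 - -2} + \frac{0}{-24}\right)\right) 34 = \left(-27 + \left(\frac{0}{11 + 2} + 0 \left(- \frac{1}{24}\right)\right)\right) 34 = \left(-27 + \left(\frac{0}{13} + 0\right)\right) 34 = \left(-27 + \left(0 \cdot \frac{1}{13} + 0\right)\right) 34 = \left(-27 + \left(0 + 0\right)\right) 34 = \left(-27 + 0\right) 34 = \left(-27\right) 34 = -918$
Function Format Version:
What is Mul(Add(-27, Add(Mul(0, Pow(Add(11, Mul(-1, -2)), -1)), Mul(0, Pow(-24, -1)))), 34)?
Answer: -918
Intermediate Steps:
Mul(Add(-27, Add(Mul(0, Pow(Add(11, Mul(-1, -2)), -1)), Mul(0, Pow(-24, -1)))), 34) = Mul(Add(-27, Add(Mul(0, Pow(Add(11, 2), -1)), Mul(0, Rational(-1, 24)))), 34) = Mul(Add(-27, Add(Mul(0, Pow(13, -1)), 0)), 34) = Mul(Add(-27, Add(Mul(0, Rational(1, 13)), 0)), 34) = Mul(Add(-27, Add(0, 0)), 34) = Mul(Add(-27, 0), 34) = Mul(-27, 34) = -918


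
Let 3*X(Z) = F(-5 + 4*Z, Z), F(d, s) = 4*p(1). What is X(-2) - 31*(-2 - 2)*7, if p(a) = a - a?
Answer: 868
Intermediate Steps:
p(a) = 0
F(d, s) = 0 (F(d, s) = 4*0 = 0)
X(Z) = 0 (X(Z) = (1/3)*0 = 0)
X(-2) - 31*(-2 - 2)*7 = 0 - 31*(-2 - 2)*7 = 0 - (-124)*7 = 0 - 31*(-28) = 0 + 868 = 868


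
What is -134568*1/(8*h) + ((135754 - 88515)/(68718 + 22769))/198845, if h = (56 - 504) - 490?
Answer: 43714739563571/2437692157010 ≈ 17.933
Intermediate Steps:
h = -938 (h = -448 - 490 = -938)
-134568*1/(8*h) + ((135754 - 88515)/(68718 + 22769))/198845 = -134568/(8*(-938)) + ((135754 - 88515)/(68718 + 22769))/198845 = -134568/(-7504) + (47239/91487)*(1/198845) = -134568*(-1/7504) + (47239*(1/91487))*(1/198845) = 2403/134 + (47239/91487)*(1/198845) = 2403/134 + 47239/18191732515 = 43714739563571/2437692157010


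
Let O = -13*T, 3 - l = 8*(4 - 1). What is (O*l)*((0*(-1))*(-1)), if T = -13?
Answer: 0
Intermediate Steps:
l = -21 (l = 3 - 8*(4 - 1) = 3 - 8*3 = 3 - 1*24 = 3 - 24 = -21)
O = 169 (O = -13*(-13) = 169)
(O*l)*((0*(-1))*(-1)) = (169*(-21))*((0*(-1))*(-1)) = -0*(-1) = -3549*0 = 0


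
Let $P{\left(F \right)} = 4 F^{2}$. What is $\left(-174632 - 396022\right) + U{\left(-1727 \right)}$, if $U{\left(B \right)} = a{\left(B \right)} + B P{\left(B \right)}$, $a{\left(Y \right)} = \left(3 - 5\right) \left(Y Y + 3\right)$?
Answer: $-20609846050$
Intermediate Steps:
$a{\left(Y \right)} = -6 - 2 Y^{2}$ ($a{\left(Y \right)} = - 2 \left(Y^{2} + 3\right) = - 2 \left(3 + Y^{2}\right) = -6 - 2 Y^{2}$)
$U{\left(B \right)} = -6 - 2 B^{2} + 4 B^{3}$ ($U{\left(B \right)} = \left(-6 - 2 B^{2}\right) + B 4 B^{2} = \left(-6 - 2 B^{2}\right) + 4 B^{3} = -6 - 2 B^{2} + 4 B^{3}$)
$\left(-174632 - 396022\right) + U{\left(-1727 \right)} = \left(-174632 - 396022\right) - \left(6 + 5965058 + 20603310332\right) = \left(-174632 - 396022\right) - 20609275396 = -570654 - 20609275396 = -20609846050$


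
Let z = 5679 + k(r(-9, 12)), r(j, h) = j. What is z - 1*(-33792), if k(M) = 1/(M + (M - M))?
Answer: 355238/9 ≈ 39471.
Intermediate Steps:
k(M) = 1/M (k(M) = 1/(M + 0) = 1/M)
z = 51110/9 (z = 5679 + 1/(-9) = 5679 - ⅑ = 51110/9 ≈ 5678.9)
z - 1*(-33792) = 51110/9 - 1*(-33792) = 51110/9 + 33792 = 355238/9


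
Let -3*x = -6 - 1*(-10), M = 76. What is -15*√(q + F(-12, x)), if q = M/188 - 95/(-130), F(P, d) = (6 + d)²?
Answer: -5*√307937890/1222 ≈ -71.801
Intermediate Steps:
x = -4/3 (x = -(-6 - 1*(-10))/3 = -(-6 + 10)/3 = -⅓*4 = -4/3 ≈ -1.3333)
q = 1387/1222 (q = 76/188 - 95/(-130) = 76*(1/188) - 95*(-1/130) = 19/47 + 19/26 = 1387/1222 ≈ 1.1350)
-15*√(q + F(-12, x)) = -15*√(1387/1222 + (6 - 4/3)²) = -15*√(1387/1222 + (14/3)²) = -15*√(1387/1222 + 196/9) = -5*√307937890/1222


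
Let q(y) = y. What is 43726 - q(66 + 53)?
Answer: 43607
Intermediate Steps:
43726 - q(66 + 53) = 43726 - (66 + 53) = 43726 - 1*119 = 43726 - 119 = 43607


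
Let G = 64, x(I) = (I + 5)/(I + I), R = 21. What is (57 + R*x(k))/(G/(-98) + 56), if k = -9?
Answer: 9065/8136 ≈ 1.1142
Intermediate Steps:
x(I) = (5 + I)/(2*I) (x(I) = (5 + I)/((2*I)) = (5 + I)*(1/(2*I)) = (5 + I)/(2*I))
(57 + R*x(k))/(G/(-98) + 56) = (57 + 21*((1/2)*(5 - 9)/(-9)))/(64/(-98) + 56) = (57 + 21*((1/2)*(-1/9)*(-4)))/(64*(-1/98) + 56) = (57 + 21*(2/9))/(-32/49 + 56) = (57 + 14/3)/(2712/49) = (185/3)*(49/2712) = 9065/8136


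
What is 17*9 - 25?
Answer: 128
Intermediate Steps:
17*9 - 25 = 153 - 25 = 128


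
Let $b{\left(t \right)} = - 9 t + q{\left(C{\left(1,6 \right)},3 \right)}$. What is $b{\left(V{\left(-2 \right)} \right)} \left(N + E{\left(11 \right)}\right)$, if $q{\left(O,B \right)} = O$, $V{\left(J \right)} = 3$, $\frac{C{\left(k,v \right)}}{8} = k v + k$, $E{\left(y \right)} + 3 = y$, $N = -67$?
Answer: $-1711$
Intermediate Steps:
$E{\left(y \right)} = -3 + y$
$C{\left(k,v \right)} = 8 k + 8 k v$ ($C{\left(k,v \right)} = 8 \left(k v + k\right) = 8 \left(k + k v\right) = 8 k + 8 k v$)
$b{\left(t \right)} = 56 - 9 t$ ($b{\left(t \right)} = - 9 t + 8 \cdot 1 \left(1 + 6\right) = - 9 t + 8 \cdot 1 \cdot 7 = - 9 t + 56 = 56 - 9 t$)
$b{\left(V{\left(-2 \right)} \right)} \left(N + E{\left(11 \right)}\right) = \left(56 - 27\right) \left(-67 + \left(-3 + 11\right)\right) = \left(56 - 27\right) \left(-67 + 8\right) = 29 \left(-59\right) = -1711$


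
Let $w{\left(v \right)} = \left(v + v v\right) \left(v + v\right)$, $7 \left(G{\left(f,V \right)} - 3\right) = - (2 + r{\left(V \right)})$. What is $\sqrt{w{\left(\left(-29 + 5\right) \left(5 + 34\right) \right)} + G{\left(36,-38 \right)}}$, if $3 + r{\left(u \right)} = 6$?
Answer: $\frac{4 i \sqrt{5017292273}}{7} \approx 40476.0 i$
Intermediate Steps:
$r{\left(u \right)} = 3$ ($r{\left(u \right)} = -3 + 6 = 3$)
$G{\left(f,V \right)} = \frac{16}{7}$ ($G{\left(f,V \right)} = 3 + \frac{\left(-1\right) \left(2 + 3\right)}{7} = 3 + \frac{\left(-1\right) 5}{7} = 3 + \frac{1}{7} \left(-5\right) = 3 - \frac{5}{7} = \frac{16}{7}$)
$w{\left(v \right)} = 2 v \left(v + v^{2}\right)$ ($w{\left(v \right)} = \left(v + v^{2}\right) 2 v = 2 v \left(v + v^{2}\right)$)
$\sqrt{w{\left(\left(-29 + 5\right) \left(5 + 34\right) \right)} + G{\left(36,-38 \right)}} = \sqrt{2 \left(\left(-29 + 5\right) \left(5 + 34\right)\right)^{2} \left(1 + \left(-29 + 5\right) \left(5 + 34\right)\right) + \frac{16}{7}} = \sqrt{2 \left(\left(-24\right) 39\right)^{2} \left(1 - 936\right) + \frac{16}{7}} = \sqrt{2 \left(-936\right)^{2} \left(1 - 936\right) + \frac{16}{7}} = \sqrt{2 \cdot 876096 \left(-935\right) + \frac{16}{7}} = \sqrt{-1638299520 + \frac{16}{7}} = \sqrt{- \frac{11468096624}{7}} = \frac{4 i \sqrt{5017292273}}{7}$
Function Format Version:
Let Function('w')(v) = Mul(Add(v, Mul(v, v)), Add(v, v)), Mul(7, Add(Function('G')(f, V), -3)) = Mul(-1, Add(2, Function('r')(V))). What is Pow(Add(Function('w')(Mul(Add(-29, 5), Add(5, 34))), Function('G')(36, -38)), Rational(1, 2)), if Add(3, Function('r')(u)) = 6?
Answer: Mul(Rational(4, 7), I, Pow(5017292273, Rational(1, 2))) ≈ Mul(40476., I)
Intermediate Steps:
Function('r')(u) = 3 (Function('r')(u) = Add(-3, 6) = 3)
Function('G')(f, V) = Rational(16, 7) (Function('G')(f, V) = Add(3, Mul(Rational(1, 7), Mul(-1, Add(2, 3)))) = Add(3, Mul(Rational(1, 7), Mul(-1, 5))) = Add(3, Mul(Rational(1, 7), -5)) = Add(3, Rational(-5, 7)) = Rational(16, 7))
Function('w')(v) = Mul(2, v, Add(v, Pow(v, 2))) (Function('w')(v) = Mul(Add(v, Pow(v, 2)), Mul(2, v)) = Mul(2, v, Add(v, Pow(v, 2))))
Pow(Add(Function('w')(Mul(Add(-29, 5), Add(5, 34))), Function('G')(36, -38)), Rational(1, 2)) = Pow(Add(Mul(2, Pow(Mul(Add(-29, 5), Add(5, 34)), 2), Add(1, Mul(Add(-29, 5), Add(5, 34)))), Rational(16, 7)), Rational(1, 2)) = Pow(Add(Mul(2, Pow(Mul(-24, 39), 2), Add(1, Mul(-24, 39))), Rational(16, 7)), Rational(1, 2)) = Pow(Add(Mul(2, Pow(-936, 2), Add(1, -936)), Rational(16, 7)), Rational(1, 2)) = Pow(Add(Mul(2, 876096, -935), Rational(16, 7)), Rational(1, 2)) = Pow(Add(-1638299520, Rational(16, 7)), Rational(1, 2)) = Pow(Rational(-11468096624, 7), Rational(1, 2)) = Mul(Rational(4, 7), I, Pow(5017292273, Rational(1, 2)))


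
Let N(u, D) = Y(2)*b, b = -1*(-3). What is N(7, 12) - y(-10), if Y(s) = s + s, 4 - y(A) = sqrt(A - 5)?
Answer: 8 + I*sqrt(15) ≈ 8.0 + 3.873*I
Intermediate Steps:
y(A) = 4 - sqrt(-5 + A) (y(A) = 4 - sqrt(A - 5) = 4 - sqrt(-5 + A))
b = 3
Y(s) = 2*s
N(u, D) = 12 (N(u, D) = (2*2)*3 = 4*3 = 12)
N(7, 12) - y(-10) = 12 - (4 - sqrt(-5 - 10)) = 12 - (4 - sqrt(-15)) = 12 - (4 - I*sqrt(15)) = 12 + (-4 + I*sqrt(15)) = 8 + I*sqrt(15)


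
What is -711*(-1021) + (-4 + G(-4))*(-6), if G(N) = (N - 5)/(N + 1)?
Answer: 725937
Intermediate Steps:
G(N) = (-5 + N)/(1 + N)
-711*(-1021) + (-4 + G(-4))*(-6) = -711*(-1021) + (-4 + (-5 - 4)/(1 - 4))*(-6) = 725931 + (-4 - 9/(-3))*(-6) = 725931 + (-4 - ⅓*(-9))*(-6) = 725931 + (-4 + 3)*(-6) = 725931 - 1*(-6) = 725931 + 6 = 725937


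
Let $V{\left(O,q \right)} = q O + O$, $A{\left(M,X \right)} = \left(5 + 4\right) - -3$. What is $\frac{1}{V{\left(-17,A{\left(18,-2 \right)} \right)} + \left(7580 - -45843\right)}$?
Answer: $\frac{1}{53202} \approx 1.8796 \cdot 10^{-5}$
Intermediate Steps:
$A{\left(M,X \right)} = 12$ ($A{\left(M,X \right)} = 9 + 3 = 12$)
$V{\left(O,q \right)} = O + O q$ ($V{\left(O,q \right)} = O q + O = O + O q$)
$\frac{1}{V{\left(-17,A{\left(18,-2 \right)} \right)} + \left(7580 - -45843\right)} = \frac{1}{- 17 \left(1 + 12\right) + \left(7580 - -45843\right)} = \frac{1}{\left(-17\right) 13 + \left(7580 + 45843\right)} = \frac{1}{-221 + 53423} = \frac{1}{53202}$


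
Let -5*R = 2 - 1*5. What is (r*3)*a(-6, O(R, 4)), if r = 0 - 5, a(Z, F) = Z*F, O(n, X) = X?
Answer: 360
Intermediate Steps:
R = 3/5 (R = -(2 - 1*5)/5 = -(2 - 5)/5 = -1/5*(-3) = 3/5 ≈ 0.60000)
a(Z, F) = F*Z
r = -5
(r*3)*a(-6, O(R, 4)) = (-5*3)*(4*(-6)) = -15*(-24) = 360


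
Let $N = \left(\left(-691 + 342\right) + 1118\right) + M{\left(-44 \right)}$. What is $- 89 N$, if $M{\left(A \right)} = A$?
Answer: $-64525$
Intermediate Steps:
$N = 725$ ($N = \left(\left(-691 + 342\right) + 1118\right) - 44 = \left(-349 + 1118\right) - 44 = 769 - 44 = 725$)
$- 89 N = \left(-89\right) 725 = -64525$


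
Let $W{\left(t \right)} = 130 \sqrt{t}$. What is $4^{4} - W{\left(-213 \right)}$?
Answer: $256 - 130 i \sqrt{213} \approx 256.0 - 1897.3 i$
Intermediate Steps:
$4^{4} - W{\left(-213 \right)} = 4^{4} - 130 \sqrt{-213} = 256 - 130 i \sqrt{213}$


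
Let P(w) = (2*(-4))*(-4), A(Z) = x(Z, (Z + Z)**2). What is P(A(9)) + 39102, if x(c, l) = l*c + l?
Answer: 39134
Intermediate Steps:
x(c, l) = l + c*l (x(c, l) = c*l + l = l + c*l)
A(Z) = 4*Z**2*(1 + Z) (A(Z) = (Z + Z)**2*(1 + Z) = (2*Z)**2*(1 + Z) = (4*Z**2)*(1 + Z) = 4*Z**2*(1 + Z))
P(w) = 32 (P(w) = -8*(-4) = 32)
P(A(9)) + 39102 = 32 + 39102 = 39134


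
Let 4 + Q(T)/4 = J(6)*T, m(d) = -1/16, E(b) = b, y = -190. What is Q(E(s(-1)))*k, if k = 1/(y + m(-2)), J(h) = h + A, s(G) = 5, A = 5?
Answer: -3264/3041 ≈ -1.0733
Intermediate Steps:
J(h) = 5 + h (J(h) = h + 5 = 5 + h)
m(d) = -1/16 (m(d) = -1*1/16 = -1/16)
k = -16/3041 (k = 1/(-190 - 1/16) = 1/(-3041/16) = -16/3041 ≈ -0.0052614)
Q(T) = -16 + 44*T (Q(T) = -16 + 4*((5 + 6)*T) = -16 + 4*(11*T) = -16 + 44*T)
Q(E(s(-1)))*k = (-16 + 44*5)*(-16/3041) = (-16 + 220)*(-16/3041) = 204*(-16/3041) = -3264/3041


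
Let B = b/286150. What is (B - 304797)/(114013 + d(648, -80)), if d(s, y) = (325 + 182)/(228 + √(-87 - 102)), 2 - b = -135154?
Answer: -303400489892640183/113492999874320830 - 387888472647*I*√21/567464999371604150 ≈ -2.6733 - 3.1324e-6*I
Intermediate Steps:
b = 135156 (b = 2 - 1*(-135154) = 2 + 135154 = 135156)
d(s, y) = 507/(228 + 3*I*√21) (d(s, y) = 507/(228 + √(-189)) = 507/(228 + 3*I*√21))
B = 67578/143075 (B = 135156/286150 = 135156*(1/286150) = 67578/143075 ≈ 0.47233)
(B - 304797)/(114013 + d(648, -80)) = (67578/143075 - 304797)/(114013 + (12844/5797 - 169*I*√21/5797)) = -43608763197/(143075*(660946205/5797 - 169*I*√21/5797))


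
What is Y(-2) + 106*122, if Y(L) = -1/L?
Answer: 25865/2 ≈ 12933.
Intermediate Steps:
Y(-2) + 106*122 = -1/(-2) + 106*122 = -1*(-½) + 12932 = ½ + 12932 = 25865/2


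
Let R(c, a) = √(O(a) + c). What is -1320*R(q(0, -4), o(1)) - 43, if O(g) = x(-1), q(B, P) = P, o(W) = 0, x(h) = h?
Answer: -43 - 1320*I*√5 ≈ -43.0 - 2951.6*I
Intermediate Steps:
O(g) = -1
R(c, a) = √(-1 + c)
-1320*R(q(0, -4), o(1)) - 43 = -1320*√(-1 - 4) - 43 = -1320*I*√5 - 43 = -43 - 1320*I*√5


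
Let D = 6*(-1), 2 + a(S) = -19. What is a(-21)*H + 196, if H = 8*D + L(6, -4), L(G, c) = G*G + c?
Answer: 532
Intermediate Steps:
a(S) = -21 (a(S) = -2 - 19 = -21)
L(G, c) = c + G² (L(G, c) = G² + c = c + G²)
D = -6
H = -16 (H = 8*(-6) + (-4 + 6²) = -48 + (-4 + 36) = -48 + 32 = -16)
a(-21)*H + 196 = -21*(-16) + 196 = 336 + 196 = 532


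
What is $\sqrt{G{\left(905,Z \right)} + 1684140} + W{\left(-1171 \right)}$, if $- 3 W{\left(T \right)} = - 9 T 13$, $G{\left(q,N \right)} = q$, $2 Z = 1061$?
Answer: $-45669 + \sqrt{1685045} \approx -44371.0$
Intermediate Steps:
$Z = \frac{1061}{2}$ ($Z = \frac{1}{2} \cdot 1061 = \frac{1061}{2} \approx 530.5$)
$W{\left(T \right)} = 39 T$ ($W{\left(T \right)} = - \frac{- 9 T 13}{3} = - \frac{\left(-117\right) T}{3} = 39 T$)
$\sqrt{G{\left(905,Z \right)} + 1684140} + W{\left(-1171 \right)} = \sqrt{905 + 1684140} + 39 \left(-1171\right) = \sqrt{1685045} - 45669 = -45669 + \sqrt{1685045}$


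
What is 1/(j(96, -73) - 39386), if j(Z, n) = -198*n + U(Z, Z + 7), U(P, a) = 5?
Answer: -1/24927 ≈ -4.0117e-5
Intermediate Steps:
j(Z, n) = 5 - 198*n (j(Z, n) = -198*n + 5 = 5 - 198*n)
1/(j(96, -73) - 39386) = 1/((5 - 198*(-73)) - 39386) = 1/((5 + 14454) - 39386) = 1/(14459 - 39386) = 1/(-24927) = -1/24927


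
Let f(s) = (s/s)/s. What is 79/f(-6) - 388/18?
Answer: -4460/9 ≈ -495.56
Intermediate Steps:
f(s) = 1/s
79/f(-6) - 388/18 = 79/(1/(-6)) - 388/18 = 79/(-1/6) - 388*1/18 = 79*(-6) - 194/9 = -474 - 194/9 = -4460/9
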